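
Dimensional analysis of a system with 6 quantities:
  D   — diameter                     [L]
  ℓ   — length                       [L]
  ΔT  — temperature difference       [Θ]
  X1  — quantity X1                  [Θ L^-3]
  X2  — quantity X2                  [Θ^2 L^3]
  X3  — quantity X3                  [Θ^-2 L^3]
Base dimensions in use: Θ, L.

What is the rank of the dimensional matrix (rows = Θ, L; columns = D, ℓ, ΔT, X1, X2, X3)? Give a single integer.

Dimensional matrix (Θ×L by D×ℓ×ΔT×X1×X2×X3):
  Θ: [ 0  0  1  1  2 -2]
  L: [ 1  1  0 -3  3  3]
Row reduction gives pivot columns D,ΔT; rank = 2

2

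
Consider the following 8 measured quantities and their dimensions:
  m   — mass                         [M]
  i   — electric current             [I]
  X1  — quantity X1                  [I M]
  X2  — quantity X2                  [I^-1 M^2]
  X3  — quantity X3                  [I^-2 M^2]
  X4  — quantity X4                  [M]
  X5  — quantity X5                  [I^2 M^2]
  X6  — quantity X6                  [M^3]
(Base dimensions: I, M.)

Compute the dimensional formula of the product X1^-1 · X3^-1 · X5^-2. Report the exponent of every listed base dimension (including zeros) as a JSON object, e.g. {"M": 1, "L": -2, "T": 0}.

Dimensional matrix (I×M by m×i×X1×X2×X3×X4×X5×X6):
  I: [ 0  1  1 -1 -2  0  2  0]
  M: [ 1  0  1  2  2  1  2  3]
  [I]: (-1)·1+(-1)·-2+(-2)·2 = -3
  [M]: (-1)·1+(-1)·2+(-2)·2 = -7
⇒ I^-3 M^-7

{"I": -3, "M": -7}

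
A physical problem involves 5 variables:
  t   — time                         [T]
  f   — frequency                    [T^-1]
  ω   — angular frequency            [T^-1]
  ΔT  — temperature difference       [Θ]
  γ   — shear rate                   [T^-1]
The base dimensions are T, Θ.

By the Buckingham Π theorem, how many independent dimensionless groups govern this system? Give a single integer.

3

Write exponents as rows T,Θ / cols t,f,ω,ΔT,γ:
  T: [ 1 -1 -1  0 -1]
  Θ: [ 0  0  0  1  0]
Row reduction gives pivot columns t,ΔT; rank = 2
5 vars − rank 2 = 3 Π groups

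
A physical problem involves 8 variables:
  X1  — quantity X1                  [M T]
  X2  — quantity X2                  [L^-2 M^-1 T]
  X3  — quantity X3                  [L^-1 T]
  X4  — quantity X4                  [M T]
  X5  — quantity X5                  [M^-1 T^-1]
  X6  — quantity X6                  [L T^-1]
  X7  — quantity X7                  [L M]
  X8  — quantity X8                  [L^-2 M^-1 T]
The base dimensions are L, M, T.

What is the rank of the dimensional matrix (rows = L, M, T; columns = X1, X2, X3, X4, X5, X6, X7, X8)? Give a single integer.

2

Dimensional matrix (L×M×T by X1×X2×X3×X4×X5×X6×X7×X8):
  L: [ 0 -2 -1  0  0  1  1 -2]
  M: [ 1 -1  0  1 -1  0  1 -1]
  T: [ 1  1  1  1 -1 -1  0  1]
Row reduction gives pivot columns X1,X2; rank = 2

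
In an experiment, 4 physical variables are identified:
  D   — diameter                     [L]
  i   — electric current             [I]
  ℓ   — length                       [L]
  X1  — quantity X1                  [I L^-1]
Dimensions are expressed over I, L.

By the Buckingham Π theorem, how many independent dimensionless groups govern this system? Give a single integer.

2

Exponent matrix [I,L] × [D,i,ℓ,X1]:
  I: [ 0  1  0  1]
  L: [ 1  0  1 -1]
RREF → pivots at {D,i} ⇒ r = 2
n=4, r=2 ⇒ 2 dimensionless groups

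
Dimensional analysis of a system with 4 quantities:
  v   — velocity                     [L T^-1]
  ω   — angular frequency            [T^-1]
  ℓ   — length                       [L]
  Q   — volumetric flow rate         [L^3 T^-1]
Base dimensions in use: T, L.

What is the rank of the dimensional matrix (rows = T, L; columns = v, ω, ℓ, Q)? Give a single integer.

Exponent matrix [T,L] × [v,ω,ℓ,Q]:
  T: [-1 -1  0 -1]
  L: [ 1  0  1  3]
RREF → pivots at {v,ω} ⇒ r = 2

2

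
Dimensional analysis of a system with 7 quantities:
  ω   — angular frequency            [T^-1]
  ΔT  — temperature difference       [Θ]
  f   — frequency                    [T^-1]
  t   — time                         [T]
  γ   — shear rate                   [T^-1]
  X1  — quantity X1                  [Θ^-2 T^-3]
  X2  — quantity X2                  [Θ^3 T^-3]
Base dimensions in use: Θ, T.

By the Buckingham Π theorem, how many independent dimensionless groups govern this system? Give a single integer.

5

Dimensional matrix (Θ×T by ω×ΔT×f×t×γ×X1×X2):
  Θ: [ 0  1  0  0  0 -2  3]
  T: [-1  0 -1  1 -1 -3 -3]
Row reduction gives pivot columns ω,ΔT; rank = 2
7 vars − rank 2 = 5 Π groups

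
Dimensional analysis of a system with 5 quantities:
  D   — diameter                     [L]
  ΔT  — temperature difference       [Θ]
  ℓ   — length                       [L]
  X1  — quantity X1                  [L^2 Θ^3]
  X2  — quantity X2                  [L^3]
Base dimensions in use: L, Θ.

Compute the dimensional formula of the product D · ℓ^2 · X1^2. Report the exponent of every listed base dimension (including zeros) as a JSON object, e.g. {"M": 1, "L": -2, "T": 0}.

Dimensional matrix (L×Θ by D×ΔT×ℓ×X1×X2):
  L: [ 1  0  1  2  3]
  Θ: [ 0  1  0  3  0]
  [L]: (1)·1+(2)·1+(2)·2 = 7
  [Θ]: (1)·0+(2)·0+(2)·3 = 6
⇒ L^7 Θ^6

{"L": 7, "Θ": 6}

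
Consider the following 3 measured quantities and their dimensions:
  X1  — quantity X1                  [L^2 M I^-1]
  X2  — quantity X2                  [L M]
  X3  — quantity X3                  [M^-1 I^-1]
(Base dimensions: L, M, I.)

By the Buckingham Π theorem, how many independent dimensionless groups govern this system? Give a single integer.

Write exponents as rows L,M,I / cols X1,X2,X3:
  L: [ 2  1  0]
  M: [ 1  1 -1]
  I: [-1  0 -1]
Echelon form has 2 nonzero rows (pivots: X1,X2)
3 vars − rank 2 = 1 Π group

1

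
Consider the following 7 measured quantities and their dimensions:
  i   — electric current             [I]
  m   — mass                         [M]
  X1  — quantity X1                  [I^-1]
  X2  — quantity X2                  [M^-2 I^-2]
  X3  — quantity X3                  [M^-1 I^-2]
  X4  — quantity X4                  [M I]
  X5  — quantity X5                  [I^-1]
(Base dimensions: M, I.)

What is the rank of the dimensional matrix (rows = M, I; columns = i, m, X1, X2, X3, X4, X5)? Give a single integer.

Write exponents as rows M,I / cols i,m,X1,X2,X3,X4,X5:
  M: [ 0  1  0 -2 -1  1  0]
  I: [ 1  0 -1 -2 -2  1 -1]
Echelon form has 2 nonzero rows (pivots: i,m)

2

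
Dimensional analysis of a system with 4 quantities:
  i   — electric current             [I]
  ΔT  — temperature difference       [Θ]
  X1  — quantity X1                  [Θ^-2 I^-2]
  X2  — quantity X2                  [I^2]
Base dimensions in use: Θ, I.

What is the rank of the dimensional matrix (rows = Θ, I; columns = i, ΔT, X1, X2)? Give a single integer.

2

Write exponents as rows Θ,I / cols i,ΔT,X1,X2:
  Θ: [ 0  1 -2  0]
  I: [ 1  0 -2  2]
Row reduction gives pivot columns i,ΔT; rank = 2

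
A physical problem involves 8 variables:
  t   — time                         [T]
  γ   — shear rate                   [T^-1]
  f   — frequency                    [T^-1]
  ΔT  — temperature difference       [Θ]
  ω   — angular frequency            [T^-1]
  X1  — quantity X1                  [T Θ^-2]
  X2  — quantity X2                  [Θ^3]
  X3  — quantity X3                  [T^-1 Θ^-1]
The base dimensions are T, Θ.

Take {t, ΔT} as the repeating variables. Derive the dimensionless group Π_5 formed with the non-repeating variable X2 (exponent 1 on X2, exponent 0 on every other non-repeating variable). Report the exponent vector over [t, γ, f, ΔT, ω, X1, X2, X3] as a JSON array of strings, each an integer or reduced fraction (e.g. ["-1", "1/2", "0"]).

Dimensional matrix (T×Θ by t×γ×f×ΔT×ω×X1×X2×X3):
  T: [ 1 -1 -1  0 -1  1  0 -1]
  Θ: [ 0  0  0  1  0 -2  3 -1]
RREF → pivots at {t,ΔT} ⇒ r = 2
Repeat: t,ΔT; free: γ,f,ω,X1,X2,X3
RREF:
  r0: [   1   -1   -1    0   -1    1    0   -1]
  r1: [   0    0    0    1    0   -2    3   -1]
Fix exponent of X2 at 1, γ at 0, f at 0, ω at 0, X1 at 0, X3 at 0; solve each RREF row for its pivot's exponent:
  r0: exp(t) + (0)·1 = 0 ⇒ exp(t) = 0
  r1: exp(ΔT) + (3)·1 = 0 ⇒ exp(ΔT) = -3
Π_5 = ΔT^-3 · X2

["0", "0", "0", "-3", "0", "0", "1", "0"]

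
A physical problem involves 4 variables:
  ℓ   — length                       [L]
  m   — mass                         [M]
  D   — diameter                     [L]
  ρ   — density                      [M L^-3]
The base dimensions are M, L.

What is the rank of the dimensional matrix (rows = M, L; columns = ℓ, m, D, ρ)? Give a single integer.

2

Exponent matrix [M,L] × [ℓ,m,D,ρ]:
  M: [ 0  1  0  1]
  L: [ 1  0  1 -3]
Echelon form has 2 nonzero rows (pivots: ℓ,m)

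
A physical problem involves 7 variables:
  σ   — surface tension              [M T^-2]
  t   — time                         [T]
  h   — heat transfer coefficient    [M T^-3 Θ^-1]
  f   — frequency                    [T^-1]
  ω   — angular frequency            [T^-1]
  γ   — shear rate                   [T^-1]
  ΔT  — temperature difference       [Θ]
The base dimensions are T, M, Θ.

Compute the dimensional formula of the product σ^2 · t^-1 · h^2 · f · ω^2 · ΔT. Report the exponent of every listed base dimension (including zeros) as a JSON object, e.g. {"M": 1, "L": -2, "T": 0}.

{"T": -14, "M": 4, "Θ": -1}

Write exponents as rows T,M,Θ / cols σ,t,h,f,ω,γ,ΔT:
  T: [-2  1 -3 -1 -1 -1  0]
  M: [ 1  0  1  0  0  0  0]
  Θ: [ 0  0 -1  0  0  0  1]
  [T]: (2)·-2+(-1)·1+(2)·-3+(1)·-1+(2)·-1+(1)·0 = -14
  [M]: (2)·1+(-1)·0+(2)·1+(1)·0+(2)·0+(1)·0 = 4
  [Θ]: (2)·0+(-1)·0+(2)·-1+(1)·0+(2)·0+(1)·1 = -1
⇒ T^-14 M^4 Θ^-1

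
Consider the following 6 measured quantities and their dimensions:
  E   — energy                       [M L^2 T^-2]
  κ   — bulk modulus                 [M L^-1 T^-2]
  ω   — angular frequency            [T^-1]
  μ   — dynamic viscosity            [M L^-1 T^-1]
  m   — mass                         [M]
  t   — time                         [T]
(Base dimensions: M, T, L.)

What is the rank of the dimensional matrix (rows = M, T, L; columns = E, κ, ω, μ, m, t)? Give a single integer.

Exponent matrix [M,T,L] × [E,κ,ω,μ,m,t]:
  M: [ 1  1  0  1  1  0]
  T: [-2 -2 -1 -1  0  1]
  L: [ 2 -1  0 -1  0  0]
Row reduction gives pivot columns E,κ,ω; rank = 3

3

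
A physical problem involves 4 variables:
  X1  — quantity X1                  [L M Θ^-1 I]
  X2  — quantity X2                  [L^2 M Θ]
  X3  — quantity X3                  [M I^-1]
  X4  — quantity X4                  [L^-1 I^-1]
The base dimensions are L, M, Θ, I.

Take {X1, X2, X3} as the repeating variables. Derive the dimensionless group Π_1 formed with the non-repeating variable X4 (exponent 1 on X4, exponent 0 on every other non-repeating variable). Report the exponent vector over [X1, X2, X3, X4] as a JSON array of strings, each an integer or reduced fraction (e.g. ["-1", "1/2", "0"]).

Dimensional matrix (L×M×Θ×I by X1×X2×X3×X4):
  L: [ 1  2  0 -1]
  M: [ 1  1  1  0]
  Θ: [-1  1  0  0]
  I: [ 1  0 -1 -1]
Echelon form has 3 nonzero rows (pivots: X1,X2,X3)
Pivot set = {X1,X2,X3}, free = {X4}
RREF:
  r0: [   1    0    0 -1/3]
  r1: [   0    1    0 -1/3]
  r2: [   0    0    1  2/3]
  r3: [   0    0    0    0]
Fix exponent of X4 at 1; solve each RREF row for its pivot's exponent:
  r0: exp(X1) + (-1/3)·1 = 0 ⇒ exp(X1) = 1/3
  r1: exp(X2) + (-1/3)·1 = 0 ⇒ exp(X2) = 1/3
  r2: exp(X3) + (2/3)·1 = 0 ⇒ exp(X3) = -2/3
Π_1 = X1^(1/3) · X2^(1/3) · X3^(-2/3) · X4

["1/3", "1/3", "-2/3", "1"]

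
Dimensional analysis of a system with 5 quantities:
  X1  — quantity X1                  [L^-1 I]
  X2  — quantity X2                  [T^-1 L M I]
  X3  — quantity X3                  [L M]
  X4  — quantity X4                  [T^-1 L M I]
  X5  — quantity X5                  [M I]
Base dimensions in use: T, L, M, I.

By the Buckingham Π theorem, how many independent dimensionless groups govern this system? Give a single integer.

Write exponents as rows T,L,M,I / cols X1,X2,X3,X4,X5:
  T: [ 0 -1  0 -1  0]
  L: [-1  1  1  1  0]
  M: [ 0  1  1  1  1]
  I: [ 1  1  0  1  1]
RREF → pivots at {X1,X2,X3} ⇒ r = 3
n=5, r=3 ⇒ 2 dimensionless groups

2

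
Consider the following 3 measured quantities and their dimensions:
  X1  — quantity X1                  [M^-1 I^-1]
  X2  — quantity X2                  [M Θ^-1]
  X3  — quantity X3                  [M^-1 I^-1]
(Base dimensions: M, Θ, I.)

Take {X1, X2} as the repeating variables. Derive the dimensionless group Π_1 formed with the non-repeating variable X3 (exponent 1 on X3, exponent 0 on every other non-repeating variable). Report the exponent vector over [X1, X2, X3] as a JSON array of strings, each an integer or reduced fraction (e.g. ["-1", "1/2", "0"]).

Exponent matrix [M,Θ,I] × [X1,X2,X3]:
  M: [-1  1 -1]
  Θ: [ 0 -1  0]
  I: [-1  0 -1]
Echelon form has 2 nonzero rows (pivots: X1,X2)
Pivot set = {X1,X2}, free = {X3}
RREF:
  r0: [   1    0    1]
  r1: [   0    1    0]
  r2: [   0    0    0]
Fix exponent of X3 at 1; solve each RREF row for its pivot's exponent:
  r0: exp(X1) + (1)·1 = 0 ⇒ exp(X1) = -1
  r1: exp(X2) + (0)·1 = 0 ⇒ exp(X2) = 0
Π_1 = X1^-1 · X3

["-1", "0", "1"]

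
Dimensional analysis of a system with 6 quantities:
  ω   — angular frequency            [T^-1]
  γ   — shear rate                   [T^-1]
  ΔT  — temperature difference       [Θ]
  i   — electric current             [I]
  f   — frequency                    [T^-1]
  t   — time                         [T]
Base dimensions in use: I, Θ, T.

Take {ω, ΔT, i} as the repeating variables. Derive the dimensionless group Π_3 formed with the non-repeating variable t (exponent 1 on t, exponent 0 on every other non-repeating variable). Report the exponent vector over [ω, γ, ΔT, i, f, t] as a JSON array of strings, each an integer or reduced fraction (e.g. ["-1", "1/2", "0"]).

Exponent matrix [I,Θ,T] × [ω,γ,ΔT,i,f,t]:
  I: [ 0  0  0  1  0  0]
  Θ: [ 0  0  1  0  0  0]
  T: [-1 -1  0  0 -1  1]
RREF → pivots at {ω,ΔT,i} ⇒ r = 3
Repeat: ω,ΔT,i; free: γ,f,t
RREF:
  r0: [   1    1    0    0    1   -1]
  r1: [   0    0    1    0    0    0]
  r2: [   0    0    0    1    0    0]
Fix exponent of t at 1, γ at 0, f at 0; solve each RREF row for its pivot's exponent:
  r0: exp(ω) + (-1)·1 = 0 ⇒ exp(ω) = 1
  r1: exp(ΔT) + (0)·1 = 0 ⇒ exp(ΔT) = 0
  r2: exp(i) + (0)·1 = 0 ⇒ exp(i) = 0
Π_3 = ω · t

["1", "0", "0", "0", "0", "1"]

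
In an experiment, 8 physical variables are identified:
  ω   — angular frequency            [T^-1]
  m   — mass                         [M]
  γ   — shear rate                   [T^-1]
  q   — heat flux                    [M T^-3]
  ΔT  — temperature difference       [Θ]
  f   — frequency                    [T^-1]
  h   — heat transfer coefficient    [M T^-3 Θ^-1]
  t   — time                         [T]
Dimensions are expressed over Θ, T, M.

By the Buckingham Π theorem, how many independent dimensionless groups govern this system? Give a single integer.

Write exponents as rows Θ,T,M / cols ω,m,γ,q,ΔT,f,h,t:
  Θ: [ 0  0  0  0  1  0 -1  0]
  T: [-1  0 -1 -3  0 -1 -3  1]
  M: [ 0  1  0  1  0  0  1  0]
RREF → pivots at {ω,m,ΔT} ⇒ r = 3
n=8, r=3 ⇒ 5 dimensionless groups

5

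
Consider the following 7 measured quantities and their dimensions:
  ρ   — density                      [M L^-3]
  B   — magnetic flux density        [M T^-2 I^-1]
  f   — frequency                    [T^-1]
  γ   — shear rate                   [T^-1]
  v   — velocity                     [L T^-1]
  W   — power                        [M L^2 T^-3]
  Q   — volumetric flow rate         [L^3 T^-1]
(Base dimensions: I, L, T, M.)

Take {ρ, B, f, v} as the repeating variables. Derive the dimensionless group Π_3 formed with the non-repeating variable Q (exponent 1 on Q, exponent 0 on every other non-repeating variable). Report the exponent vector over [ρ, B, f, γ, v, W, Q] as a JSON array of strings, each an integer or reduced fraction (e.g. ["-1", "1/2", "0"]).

Write exponents as rows I,L,T,M / cols ρ,B,f,γ,v,W,Q:
  I: [ 0 -1  0  0  0  0  0]
  L: [-3  0  0  0  1  2  3]
  T: [ 0 -2 -1 -1 -1 -3 -1]
  M: [ 1  1  0  0  0  1  0]
Echelon form has 4 nonzero rows (pivots: ρ,B,f,v)
Repeat: ρ,B,f,v; free: γ,W,Q
RREF:
  r0: [   1    0    0    0    0    1    0]
  r1: [   0    1    0    0    0    0    0]
  r2: [   0    0    1    1    0   -2   -2]
  r3: [   0    0    0    0    1    5    3]
Fix exponent of Q at 1, γ at 0, W at 0; solve each RREF row for its pivot's exponent:
  r0: exp(ρ) + (0)·1 = 0 ⇒ exp(ρ) = 0
  r1: exp(B) + (0)·1 = 0 ⇒ exp(B) = 0
  r2: exp(f) + (-2)·1 = 0 ⇒ exp(f) = 2
  r3: exp(v) + (3)·1 = 0 ⇒ exp(v) = -3
Π_3 = f^2 · v^-3 · Q

["0", "0", "2", "0", "-3", "0", "1"]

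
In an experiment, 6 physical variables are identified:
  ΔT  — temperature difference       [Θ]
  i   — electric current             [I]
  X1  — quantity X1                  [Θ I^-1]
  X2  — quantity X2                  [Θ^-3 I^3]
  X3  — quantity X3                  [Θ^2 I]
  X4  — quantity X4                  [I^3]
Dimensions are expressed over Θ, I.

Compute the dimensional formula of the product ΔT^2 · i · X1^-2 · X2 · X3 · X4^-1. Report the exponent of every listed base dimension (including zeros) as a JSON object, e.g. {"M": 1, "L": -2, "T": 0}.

Exponent matrix [Θ,I] × [ΔT,i,X1,X2,X3,X4]:
  Θ: [ 1  0  1 -3  2  0]
  I: [ 0  1 -1  3  1  3]
  [Θ]: (2)·1+(1)·0+(-2)·1+(1)·-3+(1)·2+(-1)·0 = -1
  [I]: (2)·0+(1)·1+(-2)·-1+(1)·3+(1)·1+(-1)·3 = 4
⇒ Θ^-1 I^4

{"Θ": -1, "I": 4}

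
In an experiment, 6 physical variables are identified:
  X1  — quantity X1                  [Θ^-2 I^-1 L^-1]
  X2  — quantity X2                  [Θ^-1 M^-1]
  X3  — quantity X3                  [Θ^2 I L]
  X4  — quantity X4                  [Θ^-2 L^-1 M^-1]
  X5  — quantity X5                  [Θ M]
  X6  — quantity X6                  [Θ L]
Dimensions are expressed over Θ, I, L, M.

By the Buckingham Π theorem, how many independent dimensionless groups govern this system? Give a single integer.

3

Exponent matrix [Θ,I,L,M] × [X1,X2,X3,X4,X5,X6]:
  Θ: [-2 -1  2 -2  1  1]
  I: [-1  0  1  0  0  0]
  L: [-1  0  1 -1  0  1]
  M: [ 0 -1  0 -1  1  0]
Echelon form has 3 nonzero rows (pivots: X1,X2,X4)
n=6, r=3 ⇒ 3 dimensionless groups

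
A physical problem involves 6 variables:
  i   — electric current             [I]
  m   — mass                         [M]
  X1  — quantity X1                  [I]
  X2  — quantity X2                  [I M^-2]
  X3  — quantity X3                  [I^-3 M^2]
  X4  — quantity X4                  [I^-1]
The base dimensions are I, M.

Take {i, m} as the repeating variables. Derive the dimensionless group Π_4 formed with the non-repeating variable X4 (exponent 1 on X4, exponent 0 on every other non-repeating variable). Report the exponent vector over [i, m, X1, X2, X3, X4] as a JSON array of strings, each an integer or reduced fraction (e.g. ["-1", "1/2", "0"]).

Dimensional matrix (I×M by i×m×X1×X2×X3×X4):
  I: [ 1  0  1  1 -3 -1]
  M: [ 0  1  0 -2  2  0]
RREF → pivots at {i,m} ⇒ r = 2
Pivot set = {i,m}, free = {X1,X2,X3,X4}
RREF:
  r0: [   1    0    1    1   -3   -1]
  r1: [   0    1    0   -2    2    0]
Fix exponent of X4 at 1, X1 at 0, X2 at 0, X3 at 0; solve each RREF row for its pivot's exponent:
  r0: exp(i) + (-1)·1 = 0 ⇒ exp(i) = 1
  r1: exp(m) + (0)·1 = 0 ⇒ exp(m) = 0
Π_4 = i · X4

["1", "0", "0", "0", "0", "1"]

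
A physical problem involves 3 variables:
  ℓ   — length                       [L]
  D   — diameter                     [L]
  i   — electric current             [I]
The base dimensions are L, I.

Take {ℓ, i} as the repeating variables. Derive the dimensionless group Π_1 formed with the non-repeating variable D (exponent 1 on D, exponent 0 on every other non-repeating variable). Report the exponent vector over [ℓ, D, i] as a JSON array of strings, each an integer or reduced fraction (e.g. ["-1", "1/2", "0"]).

Dimensional matrix (L×I by ℓ×D×i):
  L: [ 1  1  0]
  I: [ 0  0  1]
Echelon form has 2 nonzero rows (pivots: ℓ,i)
Repeat: ℓ,i; free: D
RREF:
  r0: [   1    1    0]
  r1: [   0    0    1]
Fix exponent of D at 1; solve each RREF row for its pivot's exponent:
  r0: exp(ℓ) + (1)·1 = 0 ⇒ exp(ℓ) = -1
  r1: exp(i) + (0)·1 = 0 ⇒ exp(i) = 0
Π_1 = ℓ^-1 · D

["-1", "1", "0"]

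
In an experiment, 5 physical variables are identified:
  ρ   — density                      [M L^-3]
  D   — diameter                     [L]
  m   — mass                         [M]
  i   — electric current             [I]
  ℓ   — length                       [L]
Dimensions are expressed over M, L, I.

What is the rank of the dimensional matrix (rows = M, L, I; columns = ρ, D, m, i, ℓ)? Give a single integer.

3

Dimensional matrix (M×L×I by ρ×D×m×i×ℓ):
  M: [ 1  0  1  0  0]
  L: [-3  1  0  0  1]
  I: [ 0  0  0  1  0]
Row reduction gives pivot columns ρ,D,i; rank = 3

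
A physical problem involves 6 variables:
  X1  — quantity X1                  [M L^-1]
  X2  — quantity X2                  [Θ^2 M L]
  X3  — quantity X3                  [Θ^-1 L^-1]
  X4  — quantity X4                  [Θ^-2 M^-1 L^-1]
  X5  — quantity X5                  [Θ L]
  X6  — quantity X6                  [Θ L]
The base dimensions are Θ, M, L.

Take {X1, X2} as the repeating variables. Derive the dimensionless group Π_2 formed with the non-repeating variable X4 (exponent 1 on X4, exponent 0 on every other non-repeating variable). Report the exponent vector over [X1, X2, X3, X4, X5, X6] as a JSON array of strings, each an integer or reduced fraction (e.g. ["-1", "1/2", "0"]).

["0", "1", "0", "1", "0", "0"]

Exponent matrix [Θ,M,L] × [X1,X2,X3,X4,X5,X6]:
  Θ: [ 0  2 -1 -2  1  1]
  M: [ 1  1  0 -1  0  0]
  L: [-1  1 -1 -1  1  1]
RREF → pivots at {X1,X2} ⇒ r = 2
Repeat: X1,X2; free: X3,X4,X5,X6
RREF:
  r0: [   1    0  1/2    0 -1/2 -1/2]
  r1: [   0    1 -1/2   -1  1/2  1/2]
  r2: [   0    0    0    0    0    0]
Fix exponent of X4 at 1, X3 at 0, X5 at 0, X6 at 0; solve each RREF row for its pivot's exponent:
  r0: exp(X1) + (0)·1 = 0 ⇒ exp(X1) = 0
  r1: exp(X2) + (-1)·1 = 0 ⇒ exp(X2) = 1
Π_2 = X2 · X4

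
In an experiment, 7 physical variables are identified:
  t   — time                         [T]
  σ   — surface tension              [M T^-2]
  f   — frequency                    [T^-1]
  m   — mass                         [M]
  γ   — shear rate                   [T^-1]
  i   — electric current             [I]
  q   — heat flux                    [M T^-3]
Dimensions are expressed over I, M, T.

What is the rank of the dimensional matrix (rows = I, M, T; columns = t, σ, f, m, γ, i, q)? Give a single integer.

Write exponents as rows I,M,T / cols t,σ,f,m,γ,i,q:
  I: [ 0  0  0  0  0  1  0]
  M: [ 0  1  0  1  0  0  1]
  T: [ 1 -2 -1  0 -1  0 -3]
RREF → pivots at {t,σ,i} ⇒ r = 3

3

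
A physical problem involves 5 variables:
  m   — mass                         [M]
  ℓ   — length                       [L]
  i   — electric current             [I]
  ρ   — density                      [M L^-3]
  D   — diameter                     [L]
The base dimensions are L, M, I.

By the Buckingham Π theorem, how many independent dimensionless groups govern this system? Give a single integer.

Dimensional matrix (L×M×I by m×ℓ×i×ρ×D):
  L: [ 0  1  0 -3  1]
  M: [ 1  0  0  1  0]
  I: [ 0  0  1  0  0]
Row reduction gives pivot columns m,ℓ,i; rank = 3
5 vars − rank 3 = 2 Π groups

2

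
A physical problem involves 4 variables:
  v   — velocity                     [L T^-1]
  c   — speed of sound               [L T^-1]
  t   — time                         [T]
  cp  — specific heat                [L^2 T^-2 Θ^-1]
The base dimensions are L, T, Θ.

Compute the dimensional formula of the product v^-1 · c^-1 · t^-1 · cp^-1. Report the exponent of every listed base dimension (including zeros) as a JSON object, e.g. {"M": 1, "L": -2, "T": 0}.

{"L": -4, "T": 3, "Θ": 1}

Dimensional matrix (L×T×Θ by v×c×t×cp):
  L: [ 1  1  0  2]
  T: [-1 -1  1 -2]
  Θ: [ 0  0  0 -1]
  [L]: (-1)·1+(-1)·1+(-1)·0+(-1)·2 = -4
  [T]: (-1)·-1+(-1)·-1+(-1)·1+(-1)·-2 = 3
  [Θ]: (-1)·0+(-1)·0+(-1)·0+(-1)·-1 = 1
⇒ L^-4 T^3 Θ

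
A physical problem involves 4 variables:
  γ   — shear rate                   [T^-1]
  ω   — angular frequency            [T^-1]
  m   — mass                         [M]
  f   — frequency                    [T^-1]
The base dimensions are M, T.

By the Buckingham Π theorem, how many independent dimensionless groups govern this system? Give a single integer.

2

Exponent matrix [M,T] × [γ,ω,m,f]:
  M: [ 0  0  1  0]
  T: [-1 -1  0 -1]
Echelon form has 2 nonzero rows (pivots: γ,m)
Π count = n − r = 4 − 2 = 2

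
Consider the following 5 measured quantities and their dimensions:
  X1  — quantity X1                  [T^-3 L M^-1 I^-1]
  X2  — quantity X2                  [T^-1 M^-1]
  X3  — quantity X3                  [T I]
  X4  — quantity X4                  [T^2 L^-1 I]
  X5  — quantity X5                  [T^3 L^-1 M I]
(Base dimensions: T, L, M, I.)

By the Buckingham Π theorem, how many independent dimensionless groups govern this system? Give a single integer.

2

Dimensional matrix (T×L×M×I by X1×X2×X3×X4×X5):
  T: [-3 -1  1  2  3]
  L: [ 1  0  0 -1 -1]
  M: [-1 -1  0  0  1]
  I: [-1  0  1  1  1]
Row reduction gives pivot columns X1,X2,X3; rank = 3
n=5, r=3 ⇒ 2 dimensionless groups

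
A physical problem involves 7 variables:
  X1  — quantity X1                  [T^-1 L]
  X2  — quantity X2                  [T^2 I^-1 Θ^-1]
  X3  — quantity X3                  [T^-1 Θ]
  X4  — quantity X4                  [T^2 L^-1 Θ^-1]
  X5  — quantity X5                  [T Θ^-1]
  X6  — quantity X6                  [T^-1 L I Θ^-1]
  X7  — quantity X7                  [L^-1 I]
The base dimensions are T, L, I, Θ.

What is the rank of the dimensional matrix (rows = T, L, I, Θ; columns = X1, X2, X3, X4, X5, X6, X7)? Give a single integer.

3

Dimensional matrix (T×L×I×Θ by X1×X2×X3×X4×X5×X6×X7):
  T: [-1  2 -1  2  1 -1  0]
  L: [ 1  0  0 -1  0  1 -1]
  I: [ 0 -1  0  0  0  1  1]
  Θ: [ 0 -1  1 -1 -1 -1  0]
Echelon form has 3 nonzero rows (pivots: X1,X2,X3)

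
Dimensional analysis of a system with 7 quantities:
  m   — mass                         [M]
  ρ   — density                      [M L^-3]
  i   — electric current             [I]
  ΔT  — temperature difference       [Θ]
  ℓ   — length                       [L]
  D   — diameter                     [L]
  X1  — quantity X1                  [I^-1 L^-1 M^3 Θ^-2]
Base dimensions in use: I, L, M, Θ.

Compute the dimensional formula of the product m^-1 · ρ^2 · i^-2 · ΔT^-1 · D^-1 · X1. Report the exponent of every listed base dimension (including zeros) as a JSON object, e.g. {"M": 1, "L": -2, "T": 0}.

{"I": -3, "L": -8, "M": 4, "Θ": -3}

Write exponents as rows I,L,M,Θ / cols m,ρ,i,ΔT,ℓ,D,X1:
  I: [ 0  0  1  0  0  0 -1]
  L: [ 0 -3  0  0  1  1 -1]
  M: [ 1  1  0  0  0  0  3]
  Θ: [ 0  0  0  1  0  0 -2]
  [I]: (-1)·0+(2)·0+(-2)·1+(-1)·0+(-1)·0+(1)·-1 = -3
  [L]: (-1)·0+(2)·-3+(-2)·0+(-1)·0+(-1)·1+(1)·-1 = -8
  [M]: (-1)·1+(2)·1+(-2)·0+(-1)·0+(-1)·0+(1)·3 = 4
  [Θ]: (-1)·0+(2)·0+(-2)·0+(-1)·1+(-1)·0+(1)·-2 = -3
⇒ I^-3 L^-8 M^4 Θ^-3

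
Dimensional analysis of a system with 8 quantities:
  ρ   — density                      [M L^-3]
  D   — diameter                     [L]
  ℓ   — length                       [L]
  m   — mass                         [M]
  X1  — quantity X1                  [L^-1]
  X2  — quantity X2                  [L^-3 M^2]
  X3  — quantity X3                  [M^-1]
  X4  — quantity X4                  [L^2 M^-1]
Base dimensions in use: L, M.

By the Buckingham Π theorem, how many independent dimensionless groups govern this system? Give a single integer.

Write exponents as rows L,M / cols ρ,D,ℓ,m,X1,X2,X3,X4:
  L: [-3  1  1  0 -1 -3  0  2]
  M: [ 1  0  0  1  0  2 -1 -1]
Row reduction gives pivot columns ρ,D; rank = 2
Π count = n − r = 8 − 2 = 6

6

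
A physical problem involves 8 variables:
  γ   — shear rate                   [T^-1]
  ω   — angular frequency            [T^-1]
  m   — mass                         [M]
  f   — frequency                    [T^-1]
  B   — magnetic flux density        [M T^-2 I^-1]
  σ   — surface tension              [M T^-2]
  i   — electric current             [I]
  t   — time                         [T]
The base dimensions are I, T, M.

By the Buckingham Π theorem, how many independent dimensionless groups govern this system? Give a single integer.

5

Write exponents as rows I,T,M / cols γ,ω,m,f,B,σ,i,t:
  I: [ 0  0  0  0 -1  0  1  0]
  T: [-1 -1  0 -1 -2 -2  0  1]
  M: [ 0  0  1  0  1  1  0  0]
RREF → pivots at {γ,m,B} ⇒ r = 3
Π count = n − r = 8 − 3 = 5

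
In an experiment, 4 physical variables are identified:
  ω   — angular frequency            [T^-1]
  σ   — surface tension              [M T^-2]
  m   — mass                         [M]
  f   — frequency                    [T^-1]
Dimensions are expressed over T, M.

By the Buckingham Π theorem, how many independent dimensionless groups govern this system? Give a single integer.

Dimensional matrix (T×M by ω×σ×m×f):
  T: [-1 -2  0 -1]
  M: [ 0  1  1  0]
Row reduction gives pivot columns ω,σ; rank = 2
4 vars − rank 2 = 2 Π groups

2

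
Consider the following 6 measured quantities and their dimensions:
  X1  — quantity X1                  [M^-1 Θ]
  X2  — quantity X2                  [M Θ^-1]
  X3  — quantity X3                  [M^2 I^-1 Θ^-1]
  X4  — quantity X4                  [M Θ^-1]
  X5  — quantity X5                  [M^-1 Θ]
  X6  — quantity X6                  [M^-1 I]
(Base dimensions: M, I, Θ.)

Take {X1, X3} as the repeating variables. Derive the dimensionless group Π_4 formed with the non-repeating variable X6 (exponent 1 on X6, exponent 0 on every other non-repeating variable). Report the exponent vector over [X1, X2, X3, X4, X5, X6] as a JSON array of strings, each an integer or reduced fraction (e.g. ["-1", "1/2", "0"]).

Dimensional matrix (M×I×Θ by X1×X2×X3×X4×X5×X6):
  M: [-1  1  2  1 -1 -1]
  I: [ 0  0 -1  0  0  1]
  Θ: [ 1 -1 -1 -1  1  0]
Row reduction gives pivot columns X1,X3; rank = 2
Pivot set = {X1,X3}, free = {X2,X4,X5,X6}
RREF:
  r0: [   1   -1    0   -1    1   -1]
  r1: [   0    0    1    0    0   -1]
  r2: [   0    0    0    0    0    0]
Fix exponent of X6 at 1, X2 at 0, X4 at 0, X5 at 0; solve each RREF row for its pivot's exponent:
  r0: exp(X1) + (-1)·1 = 0 ⇒ exp(X1) = 1
  r1: exp(X3) + (-1)·1 = 0 ⇒ exp(X3) = 1
Π_4 = X1 · X3 · X6

["1", "0", "1", "0", "0", "1"]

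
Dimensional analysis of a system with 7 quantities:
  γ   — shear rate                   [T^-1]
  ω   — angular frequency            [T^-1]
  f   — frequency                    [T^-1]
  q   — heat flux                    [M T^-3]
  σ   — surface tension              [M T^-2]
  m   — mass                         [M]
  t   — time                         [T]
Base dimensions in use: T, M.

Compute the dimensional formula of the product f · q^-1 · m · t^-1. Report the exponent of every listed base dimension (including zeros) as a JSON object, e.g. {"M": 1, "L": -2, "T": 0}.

Write exponents as rows T,M / cols γ,ω,f,q,σ,m,t:
  T: [-1 -1 -1 -3 -2  0  1]
  M: [ 0  0  0  1  1  1  0]
  [T]: (1)·-1+(-1)·-3+(1)·0+(-1)·1 = 1
  [M]: (1)·0+(-1)·1+(1)·1+(-1)·0 = 0
⇒ T

{"T": 1, "M": 0}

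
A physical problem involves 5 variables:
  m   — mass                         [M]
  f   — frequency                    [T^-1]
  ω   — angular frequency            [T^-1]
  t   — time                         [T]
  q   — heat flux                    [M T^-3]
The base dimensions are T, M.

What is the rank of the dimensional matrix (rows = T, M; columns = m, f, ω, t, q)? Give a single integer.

2

Dimensional matrix (T×M by m×f×ω×t×q):
  T: [ 0 -1 -1  1 -3]
  M: [ 1  0  0  0  1]
Echelon form has 2 nonzero rows (pivots: m,f)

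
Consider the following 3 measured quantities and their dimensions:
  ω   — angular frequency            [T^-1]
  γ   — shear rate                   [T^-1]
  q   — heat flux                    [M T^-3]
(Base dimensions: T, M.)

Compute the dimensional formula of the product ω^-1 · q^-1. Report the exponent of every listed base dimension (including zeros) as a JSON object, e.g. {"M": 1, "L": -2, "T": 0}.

{"T": 4, "M": -1}

Dimensional matrix (T×M by ω×γ×q):
  T: [-1 -1 -3]
  M: [ 0  0  1]
  [T]: (-1)·-1+(-1)·-3 = 4
  [M]: (-1)·0+(-1)·1 = -1
⇒ T^4 M^-1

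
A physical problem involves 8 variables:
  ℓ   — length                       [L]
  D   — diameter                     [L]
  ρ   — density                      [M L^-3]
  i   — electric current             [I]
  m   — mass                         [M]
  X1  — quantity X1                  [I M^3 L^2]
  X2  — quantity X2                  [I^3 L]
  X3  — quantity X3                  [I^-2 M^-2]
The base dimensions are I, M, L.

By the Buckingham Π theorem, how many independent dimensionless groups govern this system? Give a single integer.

Exponent matrix [I,M,L] × [ℓ,D,ρ,i,m,X1,X2,X3]:
  I: [ 0  0  0  1  0  1  3 -2]
  M: [ 0  0  1  0  1  3  0 -2]
  L: [ 1  1 -3  0  0  2  1  0]
Echelon form has 3 nonzero rows (pivots: ℓ,ρ,i)
8 vars − rank 3 = 5 Π groups

5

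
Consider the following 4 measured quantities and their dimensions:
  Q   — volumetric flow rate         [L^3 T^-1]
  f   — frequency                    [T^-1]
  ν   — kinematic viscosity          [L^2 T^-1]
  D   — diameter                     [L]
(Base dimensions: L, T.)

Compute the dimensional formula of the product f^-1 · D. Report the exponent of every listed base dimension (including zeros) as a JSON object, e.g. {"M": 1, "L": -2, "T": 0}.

Dimensional matrix (L×T by Q×f×ν×D):
  L: [ 3  0  2  1]
  T: [-1 -1 -1  0]
  [L]: (-1)·0+(1)·1 = 1
  [T]: (-1)·-1+(1)·0 = 1
⇒ L T

{"L": 1, "T": 1}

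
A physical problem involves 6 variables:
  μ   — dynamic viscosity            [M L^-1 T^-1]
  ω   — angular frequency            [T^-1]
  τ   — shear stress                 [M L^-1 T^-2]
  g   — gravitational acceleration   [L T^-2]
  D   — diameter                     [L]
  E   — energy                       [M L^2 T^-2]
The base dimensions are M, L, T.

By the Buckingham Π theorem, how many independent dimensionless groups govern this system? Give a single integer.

Exponent matrix [M,L,T] × [μ,ω,τ,g,D,E]:
  M: [ 1  0  1  0  0  1]
  L: [-1  0 -1  1  1  2]
  T: [-1 -1 -2 -2  0 -2]
Echelon form has 3 nonzero rows (pivots: μ,ω,g)
n=6, r=3 ⇒ 3 dimensionless groups

3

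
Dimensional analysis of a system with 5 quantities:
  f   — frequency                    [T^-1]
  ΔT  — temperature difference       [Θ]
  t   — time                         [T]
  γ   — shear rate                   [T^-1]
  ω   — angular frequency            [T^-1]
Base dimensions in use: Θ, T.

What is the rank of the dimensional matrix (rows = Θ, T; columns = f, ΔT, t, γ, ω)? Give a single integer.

Exponent matrix [Θ,T] × [f,ΔT,t,γ,ω]:
  Θ: [ 0  1  0  0  0]
  T: [-1  0  1 -1 -1]
Row reduction gives pivot columns f,ΔT; rank = 2

2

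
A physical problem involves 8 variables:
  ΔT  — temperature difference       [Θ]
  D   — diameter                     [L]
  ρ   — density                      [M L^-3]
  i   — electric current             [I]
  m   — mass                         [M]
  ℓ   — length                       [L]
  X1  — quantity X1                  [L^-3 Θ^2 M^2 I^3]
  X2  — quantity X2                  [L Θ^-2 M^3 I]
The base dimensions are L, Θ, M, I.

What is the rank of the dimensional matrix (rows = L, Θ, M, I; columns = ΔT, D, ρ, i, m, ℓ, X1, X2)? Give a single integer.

4

Write exponents as rows L,Θ,M,I / cols ΔT,D,ρ,i,m,ℓ,X1,X2:
  L: [ 0  1 -3  0  0  1 -3  1]
  Θ: [ 1  0  0  0  0  0  2 -2]
  M: [ 0  0  1  0  1  0  2  3]
  I: [ 0  0  0  1  0  0  3  1]
RREF → pivots at {ΔT,D,ρ,i} ⇒ r = 4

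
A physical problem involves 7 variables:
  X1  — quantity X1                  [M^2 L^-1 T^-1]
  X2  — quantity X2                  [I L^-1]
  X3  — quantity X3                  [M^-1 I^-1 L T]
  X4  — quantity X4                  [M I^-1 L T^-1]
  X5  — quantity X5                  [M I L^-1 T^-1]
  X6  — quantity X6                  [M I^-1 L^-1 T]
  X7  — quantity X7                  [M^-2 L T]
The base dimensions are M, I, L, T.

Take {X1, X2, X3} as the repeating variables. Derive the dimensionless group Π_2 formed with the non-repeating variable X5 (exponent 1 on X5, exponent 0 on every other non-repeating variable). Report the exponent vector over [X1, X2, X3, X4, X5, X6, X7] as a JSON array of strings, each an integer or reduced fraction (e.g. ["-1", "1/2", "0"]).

Write exponents as rows M,I,L,T / cols X1,X2,X3,X4,X5,X6,X7:
  M: [ 2  0 -1  1  1  1 -2]
  I: [ 0  1 -1 -1  1 -1  0]
  L: [-1 -1  1  1 -1 -1  1]
  T: [-1  0  1 -1 -1  1  1]
RREF → pivots at {X1,X2,X3} ⇒ r = 3
Pivot set = {X1,X2,X3}, free = {X4,X5,X6,X7}
RREF:
  r0: [   1    0    0    0    0    2   -1]
  r1: [   0    1    0   -2    0    2    0]
  r2: [   0    0    1   -1   -1    3    0]
  r3: [   0    0    0    0    0    0    0]
Fix exponent of X5 at 1, X4 at 0, X6 at 0, X7 at 0; solve each RREF row for its pivot's exponent:
  r0: exp(X1) + (0)·1 = 0 ⇒ exp(X1) = 0
  r1: exp(X2) + (0)·1 = 0 ⇒ exp(X2) = 0
  r2: exp(X3) + (-1)·1 = 0 ⇒ exp(X3) = 1
Π_2 = X3 · X5

["0", "0", "1", "0", "1", "0", "0"]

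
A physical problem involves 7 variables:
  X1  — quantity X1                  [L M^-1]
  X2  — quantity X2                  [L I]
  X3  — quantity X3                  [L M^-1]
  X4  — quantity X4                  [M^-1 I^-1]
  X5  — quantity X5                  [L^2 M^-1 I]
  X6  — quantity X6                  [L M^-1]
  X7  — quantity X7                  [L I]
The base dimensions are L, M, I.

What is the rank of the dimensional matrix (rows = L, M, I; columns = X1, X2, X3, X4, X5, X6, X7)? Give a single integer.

Dimensional matrix (L×M×I by X1×X2×X3×X4×X5×X6×X7):
  L: [ 1  1  1  0  2  1  1]
  M: [-1  0 -1 -1 -1 -1  0]
  I: [ 0  1  0 -1  1  0  1]
RREF → pivots at {X1,X2} ⇒ r = 2

2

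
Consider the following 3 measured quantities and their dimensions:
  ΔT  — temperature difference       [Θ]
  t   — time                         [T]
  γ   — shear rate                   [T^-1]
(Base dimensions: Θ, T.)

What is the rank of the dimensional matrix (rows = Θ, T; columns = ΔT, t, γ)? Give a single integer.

2

Write exponents as rows Θ,T / cols ΔT,t,γ:
  Θ: [ 1  0  0]
  T: [ 0  1 -1]
Row reduction gives pivot columns ΔT,t; rank = 2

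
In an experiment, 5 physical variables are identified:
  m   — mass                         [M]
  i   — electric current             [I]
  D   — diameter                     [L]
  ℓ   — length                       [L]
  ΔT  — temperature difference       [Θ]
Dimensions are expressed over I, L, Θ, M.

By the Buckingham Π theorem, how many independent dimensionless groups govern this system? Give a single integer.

Exponent matrix [I,L,Θ,M] × [m,i,D,ℓ,ΔT]:
  I: [ 0  1  0  0  0]
  L: [ 0  0  1  1  0]
  Θ: [ 0  0  0  0  1]
  M: [ 1  0  0  0  0]
Row reduction gives pivot columns m,i,D,ΔT; rank = 4
5 vars − rank 4 = 1 Π group

1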